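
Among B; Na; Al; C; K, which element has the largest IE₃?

IE_3 is the cost of taking one more electron from the +2 cation: B²⁺ still has 1 valence electron; Na²⁺ is already 1 electron into the core; Al²⁺ still has 1 valence electron; C²⁺ still has 2 valence electrons; K²⁺ is already 1 electron into the core.
Usually core removal costs more than valence removal, but here the competition is close: a tightly held n=2 valence electron can cost more to remove than an n=3 core electron, so the actual values have to decide it.
Valence configurations: B²⁺ [He]2s¹, Al²⁺ [Ne]3s¹, C²⁺ [He]2s².
The numbers (kJ/mol): B 3660, Na 6910, Al 2745, C 4620, K 4420.
Overall IE_3 order: Al < B < K < C < Na.

Na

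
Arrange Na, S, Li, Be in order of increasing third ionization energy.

The third ionization energy removes an electron from the +2 ion. For each element: Na²⁺ is already 1 electron into the core; S²⁺ still has 4 valence electrons; Li²⁺ is already 1 electron into the core; Be²⁺ is the bare [He] core.
Core electrons are held far more tightly than valence electrons, so Na, Li and Be top the IE_3 order.
The numbers (kJ/mol): Na 6910, S 3357, Li 11815, Be 14849.
Putting it together, IE_3: S < Na < Li < Be.

S < Na < Li < Be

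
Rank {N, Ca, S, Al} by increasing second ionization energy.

Ca < Al < S < N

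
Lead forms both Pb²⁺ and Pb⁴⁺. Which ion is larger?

Pb²⁺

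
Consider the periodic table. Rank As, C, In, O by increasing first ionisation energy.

IE₁ increases left→right with effective nuclear charge and decreases top→bottom as the valence shell moves farther out.
Neither a single period nor a single group — weigh both effects.
As > In: relative to In, both the across-period and down-group shifts push As's first ionization energy up.
C > As: period and group pull opposite ways; the down-group shift dominates (1086 vs 947 kJ/mol).
O > C: O lies to the right of C in period 2, so the across-period effect alone puts O higher.
For reference (kJ/mol): C 1086, O 1314, As 947, In 558.
So from lowest to highest: In < As < C < O.

In < As < C < O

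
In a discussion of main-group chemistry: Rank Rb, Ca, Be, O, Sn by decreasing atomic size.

Be is in period 2, group 2; O is in period 2, group 16; Ca is in period 4, group 2; Rb is in period 5, group 1; Sn is in period 5, group 14.
Atomic radius shrinks across a period as nuclear charge pulls the same shell inward, and grows down a group as new shells are added.
These span different periods and groups, so the two trends combine.
Be > O: Be lies to the left of O in period 2, so the across-period effect alone puts Be larger.
Sn > Be: period and group pull opposite ways; the down-group shift dominates (140 vs 102 pm).
Ca > Sn: the two effects oppose for this pair; the across-period effect wins (171 vs 140 pm).
Rb > Ca: both effects reinforce here, so Rb is clearly the larger of the two.
For reference (pm): Be 102, O 63, Ca 171, Rb 210, Sn 140.
So from largest to smallest: Rb > Ca > Sn > Be > O.

Rb > Ca > Sn > Be > O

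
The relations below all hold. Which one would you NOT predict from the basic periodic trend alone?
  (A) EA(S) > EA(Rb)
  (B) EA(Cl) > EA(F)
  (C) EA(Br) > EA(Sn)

The general trend: electron affinity increases across a period and decreases down a group.
(A) S (period 3, group 16) vs Rb (period 5, group 1): the stated order agrees with the simple trend.
(B) Cl (period 3, group 17) vs F (period 2, group 17): the stated order contradicts the simple trend.
(C) Br (period 4, group 17) vs Sn (period 5, group 14): the stated order agrees with the simple trend.
The exception is (B): F's small 2p subshell makes the incoming electron feel strong e⁻–e⁻ repulsion, so Cl actually releases more energy on gaining an electron.

(B)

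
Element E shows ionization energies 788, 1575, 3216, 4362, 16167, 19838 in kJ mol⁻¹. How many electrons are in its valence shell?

4

Look for the largest jump between consecutive ionization energies: IE5/IE4 ≈ 3.7, far larger than any earlier ratio.
That jump marks the point where a core electron is being removed. So the atom has 4 valence electrons.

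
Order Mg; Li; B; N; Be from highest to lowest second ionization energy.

IE_2 is the cost of taking one more electron from the +1 cation: Mg⁺ still has 1 valence electron; Li⁺ is the bare [He] core; B⁺ still has 2 valence electrons; N⁺ still has 4 valence electrons; Be⁺ still has 1 valence electron.
Breaking into a closed-shell core is much more expensive than removing a leftover valence electron — Li has the largest IE_2 here.
Valence configurations: Mg⁺ [Ne]3s¹, B⁺ [He]2s², N⁺ [He]2s²2p², Be⁺ [He]2s¹.
The numbers (kJ/mol): Mg 1451, Li 7298, B 2427, N 2856, Be 1757.
So the second ionization energies run Mg < Be < B < N < Li.

Li, N, B, Be, Mg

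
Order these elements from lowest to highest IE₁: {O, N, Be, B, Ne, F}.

B, Be, O, N, F, Ne

First ionization energy rises across a period (greater Z_eff holds electrons more tightly) and falls down a group (valence electrons are farther from the nucleus).
All lie in period 2; the across-period trend (first ionization energy increases left to right) applies, with the exception below.
Note the exception: Be has a higher first ionization energy than B, contrary to the simple trend — removing B's lone 2p electron is easier than breaking Be's filled 2s².
Note the exception: N has a higher first ionization energy than O, contrary to the simple trend — pairing an electron in O's 2p⁴ costs repulsion energy, so O ionizes more easily than half-filled N (2p³).
Tabulated first ionization energy (kJ/mol): Be 900, B 801, N 1402, O 1314, F 1681, Ne 2081.
So from lowest to highest: B < Be < O < N < F < Ne.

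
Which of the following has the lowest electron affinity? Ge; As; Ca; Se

Ca is in period 4, group 2; Ge is in period 4, group 14; As is in period 4, group 15; Se is in period 4, group 16.
EA tends to increase across a period and decrease down a group, though the pattern is less regular than for IE or radius.
All lie in period 4; the across-period trend (electron affinity increases left to right) applies, with the exception below.
Note the exception: Ge has a higher electron affinity than As, contrary to the simple trend — adding an electron to As's half-filled 4p³ is unfavourable, so Ge (4p²) has the more exothermic EA.
For reference (kJ/mol): Ca 2, Ge 119, As 78, Se 195.
The lowest electron affinity among these belongs to Ca.

Ca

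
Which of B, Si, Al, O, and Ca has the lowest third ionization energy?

Al

Consider each +2 ion: B²⁺ still has 1 valence electron; Si²⁺ still has 2 valence electrons; Al²⁺ still has 1 valence electron; O²⁺ still has 4 valence electrons; Ca²⁺ is the bare [Ar] core.
Usually core removal costs more than valence removal, but here the competition is close: a tightly held n=2 valence electron can cost more to remove than an n=3 core electron, so the actual values have to decide it.
Valence configurations: B²⁺ [He]2s¹, Si²⁺ [Ne]3s², Al²⁺ [Ne]3s¹, O²⁺ [He]2s²2p².
Tabulated IE_3 (kJ/mol): B 3660, Si 3232, Al 2745, O 5300, Ca 4912.
Putting it together, IE_3: Al < Si < B < Ca < O.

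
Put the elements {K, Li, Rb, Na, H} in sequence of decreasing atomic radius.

Rb, K, Na, Li, H

Atomic radius shrinks across a period as nuclear charge pulls the same shell inward, and grows down a group as new shells are added.
All are in group 1, so atomic radius increases down the group.
So from largest to smallest: Rb > K > Na > Li > H.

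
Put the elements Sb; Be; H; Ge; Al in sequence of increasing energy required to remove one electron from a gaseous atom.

Al, Ge, Sb, Be, H

Across a period the outer electron is held more tightly (higher IE₁); down a group it sits in a higher shell, more shielded, and comes off more easily.
A diagonal step moves right (one effect) and down (the opposite effect) at once.
Ge > Al: period and group pull opposite ways; the across-period shift dominates (762 vs 578 kJ/mol).
Sb > Ge: the two effects oppose for this pair; the across-period effect wins (831 vs 762 kJ/mol).
Be > Sb: period and group pull opposite ways; the down-group shift dominates (900 vs 831 kJ/mol).
H > Be: period and group pull opposite ways; the down-group shift dominates (1312 vs 900 kJ/mol).
For reference (kJ/mol): H 1312, Be 900, Al 578, Ge 762, Sb 831.
So from lowest to highest: Al < Ge < Sb < Be < H.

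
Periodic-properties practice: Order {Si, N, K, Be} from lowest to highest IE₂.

After 1 electron has been removed, what remains? Si⁺ still has 3 valence electrons; N⁺ still has 4 valence electrons; K⁺ is the bare [Ar] core; Be⁺ still has 1 valence electron.
Core electrons are held far more tightly than valence electrons, so K tops the IE_2 order.
Valence configurations: Si⁺ [Ne]3s²3p¹, N⁺ [He]2s²2p², Be⁺ [He]2s¹.
Tabulated IE_2 (kJ/mol): Si 1577, N 2856, K 3052, Be 1757.
Putting it together, IE_2: Si < Be < N < K.

Si < Be < N < K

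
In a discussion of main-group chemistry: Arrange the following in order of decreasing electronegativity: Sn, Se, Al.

Se > Sn > Al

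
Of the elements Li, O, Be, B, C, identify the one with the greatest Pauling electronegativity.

O

Li is in period 2, group 1; Be is in period 2, group 2; B is in period 2, group 13; C is in period 2, group 14; O is in period 2, group 16.
EN rises left→right (higher Z_eff, smaller atoms) and falls top→bottom (larger, more shielded atoms).
All lie in period 2, so electronegativity increases left to right.
The greatest Pauling electronegativity among these belongs to O.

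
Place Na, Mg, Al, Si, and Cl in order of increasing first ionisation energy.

Na is in period 3, group 1; Mg is in period 3, group 2; Al is in period 3, group 13; Si is in period 3, group 14; Cl is in period 3, group 17.
Across a period the outer electron is held more tightly (higher IE₁); down a group it sits in a higher shell, more shielded, and comes off more easily.
All lie in period 3; the across-period trend (first ionization energy increases left to right) applies, with the exception below.
Note the exception: Mg has a higher first ionization energy than Al, contrary to the simple trend — Al's single 3p electron is easier to remove than one from Mg's filled 3s².
For reference (kJ/mol): Na 496, Mg 738, Al 578, Si 786, Cl 1251.
So from lowest to highest: Na < Al < Mg < Si < Cl.

Na, Al, Mg, Si, Cl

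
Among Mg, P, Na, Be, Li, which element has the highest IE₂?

Li

The second ionization energy removes an electron from the +1 ion. For each element: Mg⁺ still has 1 valence electron; P⁺ still has 4 valence electrons; Na⁺ is the bare [Ne] core; Be⁺ still has 1 valence electron; Li⁺ is the bare [He] core.
Core electrons are held far more tightly than valence electrons, so Na and Li top the IE_2 order.
Valence configurations: Mg⁺ [Ne]3s¹, P⁺ [Ne]3s²3p², Be⁺ [He]2s¹.
Approximate IE_2 values (kJ/mol): Mg 1451, P 1907, Na 4562, Be 1757, Li 7298.
Putting it together, IE_2: Mg < Be < P < Na < Li.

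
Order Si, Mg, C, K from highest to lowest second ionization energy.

The second ionization energy removes an electron from the +1 ion. For each element: Si⁺ still has 3 valence electrons; Mg⁺ still has 1 valence electron; C⁺ still has 3 valence electrons; K⁺ is the bare [Ar] core.
Pulling an electron out of a noble-gas core costs far more than removing a remaining valence electron, so K sits at the high end of IE_2.
Valence configurations: Si⁺ [Ne]3s²3p¹, Mg⁺ [Ne]3s¹, C⁺ [He]2s²2p¹.
The numbers (kJ/mol): Si 1577, Mg 1451, C 2353, K 3052.
Hence IE_2: Mg < Si < C < K.

K > C > Si > Mg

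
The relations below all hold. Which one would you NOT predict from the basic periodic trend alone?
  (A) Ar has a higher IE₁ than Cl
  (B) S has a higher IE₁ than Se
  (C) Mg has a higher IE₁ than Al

The general trend: IE₁ increases across a period and decreases down a group.
(A) Ar (period 3, group 18) vs Cl (period 3, group 17): the stated order agrees with the simple trend.
(B) S (period 3, group 16) vs Se (period 4, group 16): the stated order agrees with the simple trend.
(C) Mg (period 3, group 2) vs Al (period 3, group 13): the stated order contradicts the simple trend.
The exception is (C): Al's single 3p electron is easier to remove than one from Mg's filled 3s².

(C)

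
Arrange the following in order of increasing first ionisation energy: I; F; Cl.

I < Cl < F

F is in period 2, group 17; Cl is in period 3, group 17; I is in period 5, group 17.
IE₁ increases left→right with effective nuclear charge and decreases top→bottom as the valence shell moves farther out.
All are in group 17, so first ionization energy increases up the group.
So from lowest to highest: I < Cl < F.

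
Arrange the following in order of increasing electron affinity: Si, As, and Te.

As, Si, Te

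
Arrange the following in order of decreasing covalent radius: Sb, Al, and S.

Sb, Al, S

Al is in period 3, group 13; S is in period 3, group 16; Sb is in period 5, group 15.
Radius decreases left→right (rising Z_eff, same n) and increases top→bottom (higher n).
Here both period and group differ, so the two effects have to be weighed against each other.
Al > S: both are in period 3; the period trend gives Al the larger value.
Sb > Al: the two effects oppose for this pair; the down-group effect wins (140 vs 126 pm).
For reference (pm): Al 126, S 103, Sb 140.
So from largest to smallest: Sb > Al > S.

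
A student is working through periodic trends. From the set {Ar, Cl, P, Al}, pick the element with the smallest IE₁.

Al is in period 3, group 13; P is in period 3, group 15; Cl is in period 3, group 17; Ar is in period 3, group 18.
Removing the outermost electron gets harder across a period and easier down a group.
All lie in period 3, so first ionization energy increases left to right.
The smallest IE₁ among these belongs to Al.

Al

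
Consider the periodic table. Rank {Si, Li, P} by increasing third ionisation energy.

The third ionization energy removes an electron from the +2 ion. For each element: Si²⁺ still has 2 valence electrons; Li²⁺ is already 1 electron into the core; P²⁺ still has 3 valence electrons.
Core electrons are held far more tightly than valence electrons, so Li tops the IE_3 order.
Valence configurations: Si²⁺ [Ne]3s², P²⁺ [Ne]3s²3p¹.
P²⁺ loses a lone 3p electron whereas Si²⁺ must break into a filled 3s² pair, so IE_3(Si) > IE_3(P) even though P has the higher nuclear charge.
The numbers (kJ/mol): Si 3232, Li 11815, P 2914.
Overall IE_3 order: P < Si < Li.

P, Si, Li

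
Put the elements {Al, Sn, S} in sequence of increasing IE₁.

Al is in period 3, group 13; S is in period 3, group 16; Sn is in period 5, group 14.
First ionization energy rises across a period (greater Z_eff holds electrons more tightly) and falls down a group (valence electrons are farther from the nucleus).
Here both period and group differ, so the two effects have to be weighed against each other.
Sn > Al: period and group pull opposite ways; the across-period shift dominates (709 vs 578 kJ/mol).
S > Sn: relative to Sn, both the across-period and down-group shifts push S's first ionization energy up.
For reference (kJ/mol): Al 578, S 1000, Sn 709.
So from lowest to highest: Al < Sn < S.

Al, Sn, S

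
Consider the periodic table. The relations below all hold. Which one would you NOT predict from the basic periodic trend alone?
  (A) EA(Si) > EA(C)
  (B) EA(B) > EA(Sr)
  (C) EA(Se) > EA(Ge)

(A)

The general trend: electron affinity increases across a period and decreases down a group.
(A) Si (period 3, group 14) vs C (period 2, group 14): the stated order contradicts the simple trend.
(B) B (period 2, group 13) vs Sr (period 5, group 2): the stated order agrees with the simple trend.
(C) Se (period 4, group 16) vs Ge (period 4, group 14): the stated order agrees with the simple trend.
The exception is (A): Si's larger, more diffuse 3p orbitals accept an added electron slightly more readily than C's compact 2p.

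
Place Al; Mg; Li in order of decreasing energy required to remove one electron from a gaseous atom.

Mg > Al > Li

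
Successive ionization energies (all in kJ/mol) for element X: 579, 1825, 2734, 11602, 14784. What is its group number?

Look for the largest jump between consecutive ionization energies: IE4/IE3 ≈ 4.2, far larger than any earlier ratio.
That jump marks the point where a core electron is being removed. So the atom has 3 valence electrons.
A main-group element with 3 valence electrons is in group 13.

Group 13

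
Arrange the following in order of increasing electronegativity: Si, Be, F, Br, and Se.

Be < Si < Se < Br < F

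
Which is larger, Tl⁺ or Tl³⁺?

Tl⁺

Both ions have Z = 81 protons, but Tl³⁺ has lost more electrons, so its remaining electrons feel a larger effective nuclear charge per electron and are pulled in more tightly.
Higher positive charge → smaller ion, so Tl⁺ > Tl³⁺.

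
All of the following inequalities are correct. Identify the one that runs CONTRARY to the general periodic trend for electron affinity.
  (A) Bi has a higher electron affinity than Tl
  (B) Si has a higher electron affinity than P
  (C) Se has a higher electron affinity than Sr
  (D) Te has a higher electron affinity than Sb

The general trend: electron affinity increases across a period and decreases down a group.
(A) Bi (period 6, group 15) vs Tl (period 6, group 13): the stated order agrees with the simple trend.
(B) Si (period 3, group 14) vs P (period 3, group 15): the stated order contradicts the simple trend.
(C) Se (period 4, group 16) vs Sr (period 5, group 2): the stated order agrees with the simple trend.
(D) Te (period 5, group 16) vs Sb (period 5, group 15): the stated order agrees with the simple trend.
The exception is (B): adding an electron to P's half-filled 3p³ is unfavourable, so Si (3p²) has the more exothermic EA.

(B)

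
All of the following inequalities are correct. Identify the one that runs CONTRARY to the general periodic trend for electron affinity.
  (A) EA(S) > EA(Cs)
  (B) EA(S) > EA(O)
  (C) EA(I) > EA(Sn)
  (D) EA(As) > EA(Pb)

The general trend: electron affinity increases across a period and decreases down a group.
(A) S (period 3, group 16) vs Cs (period 6, group 1): the stated order agrees with the simple trend.
(B) S (period 3, group 16) vs O (period 2, group 16): the stated order contradicts the simple trend.
(C) I (period 5, group 17) vs Sn (period 5, group 14): the stated order agrees with the simple trend.
(D) As (period 4, group 15) vs Pb (period 6, group 14): the stated order agrees with the simple trend.
The exception is (B): the compact 2p subshell of O repels the added electron more than S's larger 3p does.

(B)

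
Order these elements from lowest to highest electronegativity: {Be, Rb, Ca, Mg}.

Be is in period 2, group 2; Mg is in period 3, group 2; Ca is in period 4, group 2; Rb is in period 5, group 1.
EN rises left→right (higher Z_eff, smaller atoms) and falls top→bottom (larger, more shielded atoms).
Here both period and group differ, so the two effects have to be weighed against each other.
Ca > Rb: both effects reinforce here, so Ca is clearly the higher of the two.
Mg > Ca: they share group 2; the group trend gives Mg the larger value.
Be > Mg: they share group 2; the group trend gives Be the larger value.
Approximate values (Pauling): Be 1.57, Mg 1.31, Ca 1.00, Rb 0.82.
So from lowest to highest: Rb < Ca < Mg < Be.

Rb, Ca, Mg, Be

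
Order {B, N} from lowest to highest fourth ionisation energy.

After 3 electrons have been removed, what remains? B³⁺ is the bare [He] core; N³⁺ still has 2 valence electrons.
Breaking into a closed-shell core is much more expensive than removing a leftover valence electron — B has the largest IE_4 here.
Tabulated IE_4 (kJ/mol): B 25026, N 7475.
Putting it together, IE_4: N < B.

N < B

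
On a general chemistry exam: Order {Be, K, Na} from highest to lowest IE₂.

The second ionization energy removes an electron from the +1 ion. For each element: Be⁺ still has 1 valence electron; K⁺ is the bare [Ar] core; Na⁺ is the bare [Ne] core.
Pulling an electron out of a noble-gas core costs far more than removing a remaining valence electron, so K and Na sit at the high end of IE_2.
Approximate IE_2 values (kJ/mol): Be 1757, K 3052, Na 4562.
So the second ionization energies run Be < K < Na.

Na, K, Be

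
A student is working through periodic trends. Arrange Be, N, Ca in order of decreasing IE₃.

Be > Ca > N

Consider each +2 ion: Be²⁺ is the bare [He] core; N²⁺ still has 3 valence electrons; Ca²⁺ is the bare [Ar] core.
Core electrons are held far more tightly than valence electrons, so Ca and Be top the IE_3 order.
Approximate IE_3 values (kJ/mol): Be 14849, N 4578, Ca 4912.
Putting it together, IE_3: N < Ca < Be.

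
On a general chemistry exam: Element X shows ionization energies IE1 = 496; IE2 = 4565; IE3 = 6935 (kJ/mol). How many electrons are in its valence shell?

Look for the largest jump between consecutive ionization energies: IE2/IE1 ≈ 9.2, far larger than any earlier ratio.
That jump marks the point where a core electron is being removed. So the atom has 1 valence electron.

1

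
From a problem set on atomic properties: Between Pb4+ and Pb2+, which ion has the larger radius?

Pb2+

Both ions have Z = 82 protons, but Pb4+ has lost more electrons, so its remaining electrons feel a larger effective nuclear charge per electron and are pulled in more tightly.
Higher positive charge → smaller ion, so Pb2+ > Pb4+.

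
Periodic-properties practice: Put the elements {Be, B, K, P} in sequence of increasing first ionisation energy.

Across a period the outer electron is held more tightly (higher IE₁); down a group it sits in a higher shell, more shielded, and comes off more easily.
These span different periods and groups, so the two trends combine.
B > K: both effects reinforce here, so B is clearly the higher of the two.
Be > B: this pair runs against the simple trend — see the exception note.
P > Be: the two effects oppose for this pair; the across-period effect wins (1012 vs 900 kJ/mol).
Note the exception: Be has a higher first ionization energy than B, contrary to the simple trend — removing B's lone 2p electron is easier than breaking Be's filled 2s².
For reference (kJ/mol): Be 900, B 801, P 1012, K 419.
So from lowest to highest: K < B < Be < P.

K < B < Be < P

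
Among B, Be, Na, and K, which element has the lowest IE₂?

Consider each +1 ion: B⁺ still has 2 valence electrons; Be⁺ still has 1 valence electron; Na⁺ is the bare [Ne] core; K⁺ is the bare [Ar] core.
Pulling an electron out of a noble-gas core costs far more than removing a remaining valence electron, so K and Na sit at the high end of IE_2.
Valence configurations: B⁺ [He]2s², Be⁺ [He]2s¹.
Approximate IE_2 values (kJ/mol): B 2427, Be 1757, Na 4562, K 3052.
Overall IE_2 order: Be < B < K < Na.

Be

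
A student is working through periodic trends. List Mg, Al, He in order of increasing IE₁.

Al < Mg < He

First ionization energy rises across a period (greater Z_eff holds electrons more tightly) and falls down a group (valence electrons are farther from the nucleus).
Neither a single period nor a single group — weigh both effects.
Mg > Al: this pair runs against the simple trend — see the exception note.
He > Mg: relative to Mg, both the across-period and down-group shifts push He's first ionization energy up.
Note the exception: Mg has a higher first ionization energy than Al, contrary to the simple trend — Al's single 3p electron is easier to remove than one from Mg's filled 3s².
Approximate values (kJ/mol): He 2372, Mg 738, Al 578.
So from lowest to highest: Al < Mg < He.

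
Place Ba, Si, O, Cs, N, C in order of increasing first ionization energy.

First ionization energy rises across a period (greater Z_eff holds electrons more tightly) and falls down a group (valence electrons are farther from the nucleus).
Neither a single period nor a single group — weigh both effects.
Ba > Cs: both are in period 6; the period trend gives Ba the larger value.
Si > Ba: relative to Ba, both the across-period and down-group shifts push Si's first ionization energy up.
C > Si: they share group 14; the group trend gives C the larger value.
O > C: both are in period 2; the period trend gives O the larger value.
N > O: this pair runs against the simple trend — see the exception note.
Note the exception: N has a higher first ionization energy than O, contrary to the simple trend — pairing an electron in O's 2p⁴ costs repulsion energy, so O ionizes more easily than half-filled N (2p³).
Approximate values (kJ/mol): C 1086, N 1402, O 1314, Si 786, Cs 376, Ba 503.
So from lowest to highest: Cs < Ba < Si < C < O < N.

Cs < Ba < Si < C < O < N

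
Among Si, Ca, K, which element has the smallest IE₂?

The second ionization energy removes an electron from the +1 ion. For each element: Si⁺ still has 3 valence electrons; Ca⁺ still has 1 valence electron; K⁺ is the bare [Ar] core.
Core electrons are held far more tightly than valence electrons, so K tops the IE_2 order.
Valence configurations: Si⁺ [Ne]3s²3p¹, Ca⁺ [Ar]4s¹.
Tabulated IE_2 (kJ/mol): Si 1577, Ca 1145, K 3052.
Overall IE_2 order: Ca < Si < K.

Ca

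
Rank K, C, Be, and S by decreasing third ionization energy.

Be > C > K > S

IE_3 is the cost of taking one more electron from the +2 cation: K²⁺ is already 1 electron into the core; C²⁺ still has 2 valence electrons; Be²⁺ is the bare [He] core; S²⁺ still has 4 valence electrons.
Usually core removal costs more than valence removal, but here the competition is close: a tightly held n=2 valence electron can cost more to remove than an n=3 core electron, so the actual values have to decide it.
Valence configurations: C²⁺ [He]2s², S²⁺ [Ne]3s²3p².
Tabulated IE_3 (kJ/mol): K 4420, C 4620, Be 14849, S 3357.
Hence IE_3: S < K < C < Be.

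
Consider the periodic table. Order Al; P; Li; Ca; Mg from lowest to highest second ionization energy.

Ca < Mg < Al < P < Li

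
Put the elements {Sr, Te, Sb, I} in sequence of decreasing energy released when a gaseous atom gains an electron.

I, Te, Sb, Sr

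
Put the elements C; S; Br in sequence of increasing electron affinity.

C, S, Br

Atoms with high Z_eff and room in the valence shell (especially the halogens) have the most exothermic electron affinities.
Neither a single period nor a single group — weigh both effects.
S > C: period and group pull opposite ways; the across-period shift dominates (200 vs 122 kJ/mol).
Br > S: period and group pull opposite ways; the across-period shift dominates (325 vs 200 kJ/mol).
For reference (kJ/mol): C 122, S 200, Br 325.
So from lowest to highest: C < S < Br.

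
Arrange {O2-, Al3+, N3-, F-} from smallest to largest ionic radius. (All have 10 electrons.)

Al3+ < F- < O2- < N3-

All of these have 10 electrons, so size is governed by nuclear charge alone: the more protons, the stronger the pull on the same electron cloud, and the smaller the ion.
Nuclear charges: Al3+ (Z=13), F- (Z=9), O2- (Z=8), N3- (Z=7).
Smallest to largest: Al3+ < F- < O2- < N3-.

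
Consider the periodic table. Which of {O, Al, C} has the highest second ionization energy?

O

Consider each +1 ion: O⁺ still has 5 valence electrons; Al⁺ still has 2 valence electrons; C⁺ still has 3 valence electrons.
All are still removing valence electrons, so compare the +1 ions as you would atoms: IE_2 generally rises across a period (higher Z_eff) and falls down a group (larger shell), subject to the usual subshell exceptions.
Valence configurations: O⁺ [He]2s²2p³, Al⁺ [Ne]3s², C⁺ [He]2s²2p¹.
Approximate IE_2 values (kJ/mol): O 3388, Al 1817, C 2353.
Putting it together, IE_2: Al < C < O.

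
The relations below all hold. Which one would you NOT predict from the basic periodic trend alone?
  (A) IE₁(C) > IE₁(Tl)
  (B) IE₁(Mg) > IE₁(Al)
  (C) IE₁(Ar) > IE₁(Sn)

The general trend: first ionisation energy increases across a period and decreases down a group.
(A) C (period 2, group 14) vs Tl (period 6, group 13): the stated order agrees with the simple trend.
(B) Mg (period 3, group 2) vs Al (period 3, group 13): the stated order contradicts the simple trend.
(C) Ar (period 3, group 18) vs Sn (period 5, group 14): the stated order agrees with the simple trend.
The exception is (B): Al's single 3p electron is easier to remove than one from Mg's filled 3s².

(B)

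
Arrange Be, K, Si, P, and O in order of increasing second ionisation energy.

Si, Be, P, K, O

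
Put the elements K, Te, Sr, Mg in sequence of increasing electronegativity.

K < Sr < Mg < Te

Atoms toward the upper right of the periodic table pull bonding electrons most strongly.
Neither a single period nor a single group — weigh both effects.
Sr > K: period and group pull opposite ways; the across-period shift dominates (0.95 vs 0.82).
Mg > Sr: Mg sits above Sr in group 2, so the down-group effect alone puts Mg higher.
Te > Mg: period and group pull opposite ways; the across-period shift dominates (2.10 vs 1.31).
Approximate values (Pauling): Mg 1.31, K 0.82, Sr 0.95, Te 2.10.
So from lowest to highest: K < Sr < Mg < Te.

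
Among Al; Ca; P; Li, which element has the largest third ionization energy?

Li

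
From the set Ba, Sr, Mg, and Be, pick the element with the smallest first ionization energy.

Ba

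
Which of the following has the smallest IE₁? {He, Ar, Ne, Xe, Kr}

He is in period 1, group 18; Ne is in period 2, group 18; Ar is in period 3, group 18; Kr is in period 4, group 18; Xe is in period 5, group 18.
Removing the outermost electron gets harder across a period and easier down a group.
All are in group 18, so first ionization energy increases up the group.
The smallest IE₁ among these belongs to Xe.

Xe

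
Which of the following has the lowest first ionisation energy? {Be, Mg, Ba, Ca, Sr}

Ba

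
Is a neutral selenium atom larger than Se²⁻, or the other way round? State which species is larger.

Se²⁻

Forming Se²⁻ adds 2 electrons to Se. More electron–electron repulsion in the same shell, with unchanged nuclear charge, lets the cloud expand.
An anion is larger than its parent atom: Se²⁻ > Se.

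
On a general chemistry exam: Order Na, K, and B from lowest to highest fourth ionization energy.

K, Na, B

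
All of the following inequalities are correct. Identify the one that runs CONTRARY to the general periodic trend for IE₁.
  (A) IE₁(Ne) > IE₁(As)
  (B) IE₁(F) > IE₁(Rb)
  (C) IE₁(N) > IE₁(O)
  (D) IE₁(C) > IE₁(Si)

(C)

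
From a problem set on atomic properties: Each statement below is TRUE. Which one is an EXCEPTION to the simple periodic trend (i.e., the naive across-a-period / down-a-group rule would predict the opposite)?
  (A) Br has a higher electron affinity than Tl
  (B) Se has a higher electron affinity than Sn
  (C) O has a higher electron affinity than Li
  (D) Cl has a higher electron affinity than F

(D)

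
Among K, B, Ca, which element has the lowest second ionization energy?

The second ionization energy removes an electron from the +1 ion. For each element: K⁺ is the bare [Ar] core; B⁺ still has 2 valence electrons; Ca⁺ still has 1 valence electron.
Breaking into a closed-shell core is much more expensive than removing a leftover valence electron — K has the largest IE_2 here.
Valence configurations: B⁺ [He]2s², Ca⁺ [Ar]4s¹.
Tabulated IE_2 (kJ/mol): K 3052, B 2427, Ca 1145.
Hence IE_2: Ca < B < K.

Ca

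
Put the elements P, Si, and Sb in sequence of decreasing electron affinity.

EA tends to increase across a period and decrease down a group, though the pattern is less regular than for IE or radius.
Here both period and group differ, so the two effects have to be weighed against each other.
Sb > P: this pair runs against the simple trend — see the exception note.
Si > Sb: the two effects oppose for this pair; the down-group effect wins (134 vs 103 kJ/mol).
Note the exception: Sb has a higher electron affinity than P, contrary to the simple trend — both are half-filled np³, but the pairing/repulsion penalty for the added electron shrinks as the p orbitals become larger and more diffuse down the group, and for Sb that outweighs the weaker nuclear attraction.
Note the exception: Si has a higher electron affinity than P, contrary to the simple trend — adding an electron to P's half-filled 3p³ is unfavourable, so Si (3p²) has the more exothermic EA.
Approximate values (kJ/mol): Si 134, P 72, Sb 103.
So from highest to lowest: Si > Sb > P.

Si > Sb > P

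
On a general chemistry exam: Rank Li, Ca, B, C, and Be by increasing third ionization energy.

B, C, Ca, Li, Be

Consider each +2 ion: Li²⁺ is already 1 electron into the core; Ca²⁺ is the bare [Ar] core; B²⁺ still has 1 valence electron; C²⁺ still has 2 valence electrons; Be²⁺ is the bare [He] core.
Pulling an electron out of a noble-gas core costs far more than removing a remaining valence electron, so Ca, Li and Be sit at the high end of IE_3.
Valence configurations: B²⁺ [He]2s¹, C²⁺ [He]2s².
Tabulated IE_3 (kJ/mol): Li 11815, Ca 4912, B 3660, C 4620, Be 14849.
Hence IE_3: B < C < Ca < Li < Be.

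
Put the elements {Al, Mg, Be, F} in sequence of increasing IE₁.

Al, Mg, Be, F

Across a period the outer electron is held more tightly (higher IE₁); down a group it sits in a higher shell, more shielded, and comes off more easily.
Neither a single period nor a single group — weigh both effects.
Mg > Al: this pair runs against the simple trend — see the exception note.
Be > Mg: Be sits above Mg in group 2, so the down-group effect alone puts Be higher.
F > Be: both are in period 2; the period trend gives F the larger value.
Note the exception: Mg has a higher first ionization energy than Al, contrary to the simple trend — Al's single 3p electron is easier to remove than one from Mg's filled 3s².
Approximate values (kJ/mol): Be 900, F 1681, Mg 738, Al 578.
So from lowest to highest: Al < Mg < Be < F.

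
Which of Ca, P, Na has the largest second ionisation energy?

Na

IE_2 is the cost of taking one more electron from the +1 cation: Ca⁺ still has 1 valence electron; P⁺ still has 4 valence electrons; Na⁺ is the bare [Ne] core.
Pulling an electron out of a noble-gas core costs far more than removing a remaining valence electron, so Na sits at the high end of IE_2.
Valence configurations: Ca⁺ [Ar]4s¹, P⁺ [Ne]3s²3p².
Approximate IE_2 values (kJ/mol): Ca 1145, P 1907, Na 4562.
Hence IE_2: Ca < P < Na.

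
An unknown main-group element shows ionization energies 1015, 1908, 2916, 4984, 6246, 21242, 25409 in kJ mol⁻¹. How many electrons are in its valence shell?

Look for the largest jump between consecutive ionization energies: IE6/IE5 ≈ 3.4, far larger than any earlier ratio.
That jump marks the point where a core electron is being removed. So the atom has 5 valence electrons.

5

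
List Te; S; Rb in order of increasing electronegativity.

S is in period 3, group 16; Rb is in period 5, group 1; Te is in period 5, group 16.
Electronegativity increases across a period and decreases down a group, tracking effective nuclear charge and atomic size.
Neither a single period nor a single group — weigh both effects.
Te > Rb: both are in period 5; the period trend gives Te the larger value.
S > Te: S sits above Te in group 16, so the down-group effect alone puts S higher.
Approximate values (Pauling): S 2.58, Rb 0.82, Te 2.10.
So from lowest to highest: Rb < Te < S.

Rb, Te, S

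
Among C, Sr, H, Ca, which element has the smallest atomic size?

H

H is in period 1, group 1; C is in period 2, group 14; Ca is in period 4, group 2; Sr is in period 5, group 2.
Across a period the added protons contract the valence shell; down a group each new principal shell makes the atom larger.
Neither a single period nor a single group — weigh both effects.
C > H: period and group pull opposite ways; the down-group shift dominates (75 vs 32 pm).
Ca > C: relative to C, both the across-period and down-group shifts push Ca's atomic radius up.
Sr > Ca: Sr sits below Ca in group 2, so the down-group effect alone puts Sr larger.
For reference (pm): H 32, C 75, Ca 171, Sr 185.
The smallest atomic size among these belongs to H.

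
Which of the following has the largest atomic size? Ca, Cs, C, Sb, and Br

Cs

Moving right in a period, electrons are added to the same shell under a stronger nuclear pull, so atoms get smaller; moving down, a new shell is opened and atoms get larger.
Neither a single period nor a single group — weigh both effects.
Br > C: period and group pull opposite ways; the down-group shift dominates (114 vs 75 pm).
Sb > Br: relative to Br, both the across-period and down-group shifts push Sb's atomic radius up.
Ca > Sb: period and group pull opposite ways; the across-period shift dominates (171 vs 140 pm).
Cs > Ca: both effects reinforce here, so Cs is clearly the larger of the two.
Tabulated atomic radius (pm): C 75, Ca 171, Br 114, Sb 140, Cs 232.
The largest atomic size among these belongs to Cs.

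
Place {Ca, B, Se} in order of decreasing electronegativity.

Se, B, Ca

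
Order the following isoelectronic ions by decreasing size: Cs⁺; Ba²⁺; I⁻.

I⁻ > Cs⁺ > Ba²⁺

All of these have 54 electrons, so size is governed by nuclear charge alone: the more protons, the stronger the pull on the same electron cloud, and the smaller the ion.
Nuclear charges: Ba²⁺ (Z=56), Cs⁺ (Z=55), I⁻ (Z=53).
Largest to smallest: I⁻ > Cs⁺ > Ba²⁺.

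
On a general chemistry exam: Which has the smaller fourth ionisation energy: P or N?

P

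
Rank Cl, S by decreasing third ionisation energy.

Cl, S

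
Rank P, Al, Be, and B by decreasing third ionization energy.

Be > B > P > Al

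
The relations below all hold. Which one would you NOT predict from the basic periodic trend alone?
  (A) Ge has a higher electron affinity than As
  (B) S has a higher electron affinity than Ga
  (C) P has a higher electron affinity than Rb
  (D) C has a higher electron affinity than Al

(A)

The general trend: electron affinity increases across a period and decreases down a group.
(A) Ge (period 4, group 14) vs As (period 4, group 15): the stated order contradicts the simple trend.
(B) S (period 3, group 16) vs Ga (period 4, group 13): the stated order agrees with the simple trend.
(C) P (period 3, group 15) vs Rb (period 5, group 1): the stated order agrees with the simple trend.
(D) C (period 2, group 14) vs Al (period 3, group 13): the stated order agrees with the simple trend.
The exception is (A): adding an electron to As's half-filled 4p³ is unfavourable, so Ge (4p²) has the more exothermic EA.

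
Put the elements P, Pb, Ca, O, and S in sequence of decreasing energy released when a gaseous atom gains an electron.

S > O > P > Pb > Ca

O is in period 2, group 16; P is in period 3, group 15; S is in period 3, group 16; Ca is in period 4, group 2; Pb is in period 6, group 14.
EA tends to increase across a period and decrease down a group, though the pattern is less regular than for IE or radius.
Here both period and group differ, so the two effects have to be weighed against each other.
Pb > Ca: the two effects oppose for this pair; the across-period effect wins (35 vs 2 kJ/mol).
P > Pb: relative to Pb, both the across-period and down-group shifts push P's electron affinity up.
O > P: both effects reinforce here, so O is clearly the higher of the two.
S > O: this pair runs against the simple trend — see the exception note.
Note the exception: S has a higher electron affinity than O, contrary to the simple trend — the compact 2p subshell of O repels the added electron more than S's larger 3p does.
For reference (kJ/mol): O 141, P 72, S 200, Ca 2, Pb 35.
So from highest to lowest: S > O > P > Pb > Ca.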